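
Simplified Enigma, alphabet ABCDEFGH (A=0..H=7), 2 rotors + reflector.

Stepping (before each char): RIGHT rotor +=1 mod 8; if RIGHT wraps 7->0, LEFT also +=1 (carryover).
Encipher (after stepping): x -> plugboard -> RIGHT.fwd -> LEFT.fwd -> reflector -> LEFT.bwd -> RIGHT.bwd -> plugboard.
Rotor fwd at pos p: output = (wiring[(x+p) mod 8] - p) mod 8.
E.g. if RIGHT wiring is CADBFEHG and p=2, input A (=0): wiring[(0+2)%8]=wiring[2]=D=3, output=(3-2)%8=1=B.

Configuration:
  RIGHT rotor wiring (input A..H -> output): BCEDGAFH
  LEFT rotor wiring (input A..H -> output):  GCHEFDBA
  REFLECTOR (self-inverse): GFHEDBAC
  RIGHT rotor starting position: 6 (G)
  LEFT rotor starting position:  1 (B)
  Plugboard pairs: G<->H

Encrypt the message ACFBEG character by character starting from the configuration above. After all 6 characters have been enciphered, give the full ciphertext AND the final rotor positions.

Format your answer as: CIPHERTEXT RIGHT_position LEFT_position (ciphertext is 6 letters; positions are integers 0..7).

Char 1 ('A'): step: R->7, L=1; A->plug->A->R->A->L->B->refl->F->L'->H->R'->F->plug->F
Char 2 ('C'): step: R->0, L->2 (L advanced); C->plug->C->R->E->L->H->refl->C->L'->B->R'->A->plug->A
Char 3 ('F'): step: R->1, L=2; F->plug->F->R->E->L->H->refl->C->L'->B->R'->A->plug->A
Char 4 ('B'): step: R->2, L=2; B->plug->B->R->B->L->C->refl->H->L'->E->R'->C->plug->C
Char 5 ('E'): step: R->3, L=2; E->plug->E->R->E->L->H->refl->C->L'->B->R'->H->plug->G
Char 6 ('G'): step: R->4, L=2; G->plug->H->R->H->L->A->refl->G->L'->F->R'->E->plug->E
Final: ciphertext=FAACGE, RIGHT=4, LEFT=2

Answer: FAACGE 4 2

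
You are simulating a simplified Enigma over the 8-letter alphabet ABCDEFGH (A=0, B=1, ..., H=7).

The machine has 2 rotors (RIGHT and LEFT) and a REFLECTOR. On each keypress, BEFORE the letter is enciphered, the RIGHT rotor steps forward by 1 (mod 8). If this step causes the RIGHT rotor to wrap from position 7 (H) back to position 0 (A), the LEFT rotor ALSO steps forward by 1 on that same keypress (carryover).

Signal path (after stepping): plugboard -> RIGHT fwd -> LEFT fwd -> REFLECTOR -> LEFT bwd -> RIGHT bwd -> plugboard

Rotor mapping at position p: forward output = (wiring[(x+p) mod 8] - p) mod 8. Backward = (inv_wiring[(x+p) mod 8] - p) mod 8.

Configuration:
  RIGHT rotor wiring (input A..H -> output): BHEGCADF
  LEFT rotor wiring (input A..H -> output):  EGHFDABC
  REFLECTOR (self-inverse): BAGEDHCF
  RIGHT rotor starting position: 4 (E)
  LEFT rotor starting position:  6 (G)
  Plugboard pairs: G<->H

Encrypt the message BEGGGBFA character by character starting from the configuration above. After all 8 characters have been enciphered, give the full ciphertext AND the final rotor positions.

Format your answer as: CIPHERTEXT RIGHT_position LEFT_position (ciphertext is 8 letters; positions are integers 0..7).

Answer: GAFFCHAF 4 7

Derivation:
Char 1 ('B'): step: R->5, L=6; B->plug->B->R->G->L->F->refl->H->L'->F->R'->H->plug->G
Char 2 ('E'): step: R->6, L=6; E->plug->E->R->G->L->F->refl->H->L'->F->R'->A->plug->A
Char 3 ('G'): step: R->7, L=6; G->plug->H->R->E->L->B->refl->A->L'->D->R'->F->plug->F
Char 4 ('G'): step: R->0, L->7 (L advanced); G->plug->H->R->F->L->E->refl->D->L'->A->R'->F->plug->F
Char 5 ('G'): step: R->1, L=7; G->plug->H->R->A->L->D->refl->E->L'->F->R'->C->plug->C
Char 6 ('B'): step: R->2, L=7; B->plug->B->R->E->L->G->refl->C->L'->H->R'->G->plug->H
Char 7 ('F'): step: R->3, L=7; F->plug->F->R->G->L->B->refl->A->L'->D->R'->A->plug->A
Char 8 ('A'): step: R->4, L=7; A->plug->A->R->G->L->B->refl->A->L'->D->R'->F->plug->F
Final: ciphertext=GAFFCHAF, RIGHT=4, LEFT=7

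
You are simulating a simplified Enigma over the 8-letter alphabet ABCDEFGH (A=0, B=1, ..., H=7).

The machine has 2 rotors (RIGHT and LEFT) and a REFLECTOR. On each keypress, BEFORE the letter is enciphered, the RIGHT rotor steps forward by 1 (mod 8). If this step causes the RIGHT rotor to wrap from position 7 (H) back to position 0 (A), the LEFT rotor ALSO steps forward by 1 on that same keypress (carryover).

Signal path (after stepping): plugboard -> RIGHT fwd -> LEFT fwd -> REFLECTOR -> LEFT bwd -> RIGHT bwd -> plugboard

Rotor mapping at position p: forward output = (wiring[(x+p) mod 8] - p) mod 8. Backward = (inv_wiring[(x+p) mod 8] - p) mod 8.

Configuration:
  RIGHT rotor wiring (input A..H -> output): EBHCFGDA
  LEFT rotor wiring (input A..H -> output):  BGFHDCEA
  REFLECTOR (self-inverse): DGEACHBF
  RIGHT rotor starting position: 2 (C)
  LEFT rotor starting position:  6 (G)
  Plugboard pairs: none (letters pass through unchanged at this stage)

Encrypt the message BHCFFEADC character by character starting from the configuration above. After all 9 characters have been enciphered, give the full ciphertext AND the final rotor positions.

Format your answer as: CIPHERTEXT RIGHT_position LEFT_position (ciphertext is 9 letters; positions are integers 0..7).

Char 1 ('B'): step: R->3, L=6; B->plug->B->R->C->L->D->refl->A->L'->D->R'->C->plug->C
Char 2 ('H'): step: R->4, L=6; H->plug->H->R->G->L->F->refl->H->L'->E->R'->D->plug->D
Char 3 ('C'): step: R->5, L=6; C->plug->C->R->D->L->A->refl->D->L'->C->R'->F->plug->F
Char 4 ('F'): step: R->6, L=6; F->plug->F->R->E->L->H->refl->F->L'->G->R'->C->plug->C
Char 5 ('F'): step: R->7, L=6; F->plug->F->R->G->L->F->refl->H->L'->E->R'->H->plug->H
Char 6 ('E'): step: R->0, L->7 (L advanced); E->plug->E->R->F->L->E->refl->C->L'->B->R'->B->plug->B
Char 7 ('A'): step: R->1, L=7; A->plug->A->R->A->L->B->refl->G->L'->D->R'->H->plug->H
Char 8 ('D'): step: R->2, L=7; D->plug->D->R->E->L->A->refl->D->L'->G->R'->F->plug->F
Char 9 ('C'): step: R->3, L=7; C->plug->C->R->D->L->G->refl->B->L'->A->R'->D->plug->D
Final: ciphertext=CDFCHBHFD, RIGHT=3, LEFT=7

Answer: CDFCHBHFD 3 7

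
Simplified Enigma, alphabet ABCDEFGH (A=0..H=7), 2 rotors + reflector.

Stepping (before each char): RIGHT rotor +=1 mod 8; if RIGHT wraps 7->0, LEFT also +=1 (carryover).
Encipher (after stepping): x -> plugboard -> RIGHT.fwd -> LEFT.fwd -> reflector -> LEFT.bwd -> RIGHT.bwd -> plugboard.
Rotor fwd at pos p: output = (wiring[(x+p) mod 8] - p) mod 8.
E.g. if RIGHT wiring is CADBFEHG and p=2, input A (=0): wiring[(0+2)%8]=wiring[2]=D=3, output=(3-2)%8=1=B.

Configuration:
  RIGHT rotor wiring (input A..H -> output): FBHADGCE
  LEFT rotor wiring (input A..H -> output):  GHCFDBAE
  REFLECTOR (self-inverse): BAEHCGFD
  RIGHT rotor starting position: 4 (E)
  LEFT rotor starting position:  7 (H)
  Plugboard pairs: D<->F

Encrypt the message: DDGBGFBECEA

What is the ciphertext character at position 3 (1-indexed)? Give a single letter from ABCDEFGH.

Char 1 ('D'): step: R->5, L=7; D->plug->F->R->C->L->A->refl->B->L'->H->R'->C->plug->C
Char 2 ('D'): step: R->6, L=7; D->plug->F->R->C->L->A->refl->B->L'->H->R'->C->plug->C
Char 3 ('G'): step: R->7, L=7; G->plug->G->R->H->L->B->refl->A->L'->C->R'->C->plug->C

C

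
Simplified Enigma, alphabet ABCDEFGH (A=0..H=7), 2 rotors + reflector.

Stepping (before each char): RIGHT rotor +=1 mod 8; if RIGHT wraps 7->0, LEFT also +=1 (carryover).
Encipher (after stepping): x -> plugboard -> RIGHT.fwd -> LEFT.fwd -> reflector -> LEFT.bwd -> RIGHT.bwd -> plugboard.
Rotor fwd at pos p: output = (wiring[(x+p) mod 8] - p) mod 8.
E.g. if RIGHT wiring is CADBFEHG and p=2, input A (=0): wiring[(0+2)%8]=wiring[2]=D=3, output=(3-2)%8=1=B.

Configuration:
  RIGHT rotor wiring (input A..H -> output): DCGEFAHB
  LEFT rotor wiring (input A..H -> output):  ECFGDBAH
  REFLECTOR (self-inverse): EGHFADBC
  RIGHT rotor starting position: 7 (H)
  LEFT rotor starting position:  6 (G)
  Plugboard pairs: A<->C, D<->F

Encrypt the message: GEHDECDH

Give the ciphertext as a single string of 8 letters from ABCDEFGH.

Char 1 ('G'): step: R->0, L->7 (L advanced); G->plug->G->R->H->L->B->refl->G->L'->D->R'->A->plug->C
Char 2 ('E'): step: R->1, L=7; E->plug->E->R->H->L->B->refl->G->L'->D->R'->C->plug->A
Char 3 ('H'): step: R->2, L=7; H->plug->H->R->A->L->A->refl->E->L'->F->R'->E->plug->E
Char 4 ('D'): step: R->3, L=7; D->plug->F->R->A->L->A->refl->E->L'->F->R'->C->plug->A
Char 5 ('E'): step: R->4, L=7; E->plug->E->R->H->L->B->refl->G->L'->D->R'->C->plug->A
Char 6 ('C'): step: R->5, L=7; C->plug->A->R->D->L->G->refl->B->L'->H->R'->G->plug->G
Char 7 ('D'): step: R->6, L=7; D->plug->F->R->G->L->C->refl->H->L'->E->R'->D->plug->F
Char 8 ('H'): step: R->7, L=7; H->plug->H->R->A->L->A->refl->E->L'->F->R'->E->plug->E

Answer: CAEAAGFE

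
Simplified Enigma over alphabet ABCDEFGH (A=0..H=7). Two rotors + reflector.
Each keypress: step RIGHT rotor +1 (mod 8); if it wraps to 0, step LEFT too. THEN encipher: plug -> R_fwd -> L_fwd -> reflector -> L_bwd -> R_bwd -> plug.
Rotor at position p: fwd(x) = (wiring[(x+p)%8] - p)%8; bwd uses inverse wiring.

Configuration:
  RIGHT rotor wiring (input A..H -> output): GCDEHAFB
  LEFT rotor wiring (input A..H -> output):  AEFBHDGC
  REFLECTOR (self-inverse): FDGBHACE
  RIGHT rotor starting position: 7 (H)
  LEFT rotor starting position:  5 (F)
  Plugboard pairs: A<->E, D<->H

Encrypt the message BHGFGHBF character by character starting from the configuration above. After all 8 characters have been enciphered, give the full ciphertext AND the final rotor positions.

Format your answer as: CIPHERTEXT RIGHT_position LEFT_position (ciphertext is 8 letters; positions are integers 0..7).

Answer: CDEHDCDB 7 6

Derivation:
Char 1 ('B'): step: R->0, L->6 (L advanced); B->plug->B->R->C->L->C->refl->G->L'->D->R'->C->plug->C
Char 2 ('H'): step: R->1, L=6; H->plug->D->R->G->L->B->refl->D->L'->F->R'->H->plug->D
Char 3 ('G'): step: R->2, L=6; G->plug->G->R->E->L->H->refl->E->L'->B->R'->A->plug->E
Char 4 ('F'): step: R->3, L=6; F->plug->F->R->D->L->G->refl->C->L'->C->R'->D->plug->H
Char 5 ('G'): step: R->4, L=6; G->plug->G->R->H->L->F->refl->A->L'->A->R'->H->plug->D
Char 6 ('H'): step: R->5, L=6; H->plug->D->R->B->L->E->refl->H->L'->E->R'->C->plug->C
Char 7 ('B'): step: R->6, L=6; B->plug->B->R->D->L->G->refl->C->L'->C->R'->H->plug->D
Char 8 ('F'): step: R->7, L=6; F->plug->F->R->A->L->A->refl->F->L'->H->R'->B->plug->B
Final: ciphertext=CDEHDCDB, RIGHT=7, LEFT=6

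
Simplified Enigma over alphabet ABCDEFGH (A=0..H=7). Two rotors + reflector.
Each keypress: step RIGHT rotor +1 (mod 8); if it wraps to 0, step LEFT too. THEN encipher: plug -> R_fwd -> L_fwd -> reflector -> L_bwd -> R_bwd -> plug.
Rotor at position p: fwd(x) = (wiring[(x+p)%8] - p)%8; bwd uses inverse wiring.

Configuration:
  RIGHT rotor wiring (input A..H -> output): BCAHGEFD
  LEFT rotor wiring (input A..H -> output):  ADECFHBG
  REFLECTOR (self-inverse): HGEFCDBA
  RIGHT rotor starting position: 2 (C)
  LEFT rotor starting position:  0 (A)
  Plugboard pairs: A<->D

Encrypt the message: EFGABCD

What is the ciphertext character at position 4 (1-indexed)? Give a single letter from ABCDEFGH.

Char 1 ('E'): step: R->3, L=0; E->plug->E->R->A->L->A->refl->H->L'->F->R'->H->plug->H
Char 2 ('F'): step: R->4, L=0; F->plug->F->R->G->L->B->refl->G->L'->H->R'->D->plug->A
Char 3 ('G'): step: R->5, L=0; G->plug->G->R->C->L->E->refl->C->L'->D->R'->F->plug->F
Char 4 ('A'): step: R->6, L=0; A->plug->D->R->E->L->F->refl->D->L'->B->R'->F->plug->F

F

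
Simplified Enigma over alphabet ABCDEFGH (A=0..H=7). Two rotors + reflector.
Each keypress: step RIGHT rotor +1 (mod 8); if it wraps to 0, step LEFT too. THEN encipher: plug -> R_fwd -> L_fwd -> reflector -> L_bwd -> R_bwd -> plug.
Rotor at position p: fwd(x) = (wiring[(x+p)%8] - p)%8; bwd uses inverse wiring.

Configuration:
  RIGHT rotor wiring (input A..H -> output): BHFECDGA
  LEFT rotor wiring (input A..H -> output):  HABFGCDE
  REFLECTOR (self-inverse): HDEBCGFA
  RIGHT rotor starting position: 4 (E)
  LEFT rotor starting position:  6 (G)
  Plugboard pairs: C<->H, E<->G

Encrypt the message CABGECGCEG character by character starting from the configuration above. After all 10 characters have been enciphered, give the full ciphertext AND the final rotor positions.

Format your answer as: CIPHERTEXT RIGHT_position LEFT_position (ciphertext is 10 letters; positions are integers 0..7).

Char 1 ('C'): step: R->5, L=6; C->plug->H->R->F->L->H->refl->A->L'->G->R'->A->plug->A
Char 2 ('A'): step: R->6, L=6; A->plug->A->R->A->L->F->refl->G->L'->B->R'->D->plug->D
Char 3 ('B'): step: R->7, L=6; B->plug->B->R->C->L->B->refl->D->L'->E->R'->G->plug->E
Char 4 ('G'): step: R->0, L->7 (L advanced); G->plug->E->R->C->L->B->refl->D->L'->G->R'->G->plug->E
Char 5 ('E'): step: R->1, L=7; E->plug->G->R->H->L->E->refl->C->L'->D->R'->C->plug->H
Char 6 ('C'): step: R->2, L=7; C->plug->H->R->F->L->H->refl->A->L'->B->R'->D->plug->D
Char 7 ('G'): step: R->3, L=7; G->plug->E->R->F->L->H->refl->A->L'->B->R'->A->plug->A
Char 8 ('C'): step: R->4, L=7; C->plug->H->R->A->L->F->refl->G->L'->E->R'->D->plug->D
Char 9 ('E'): step: R->5, L=7; E->plug->G->R->H->L->E->refl->C->L'->D->R'->C->plug->H
Char 10 ('G'): step: R->6, L=7; G->plug->E->R->H->L->E->refl->C->L'->D->R'->C->plug->H
Final: ciphertext=ADEEHDADHH, RIGHT=6, LEFT=7

Answer: ADEEHDADHH 6 7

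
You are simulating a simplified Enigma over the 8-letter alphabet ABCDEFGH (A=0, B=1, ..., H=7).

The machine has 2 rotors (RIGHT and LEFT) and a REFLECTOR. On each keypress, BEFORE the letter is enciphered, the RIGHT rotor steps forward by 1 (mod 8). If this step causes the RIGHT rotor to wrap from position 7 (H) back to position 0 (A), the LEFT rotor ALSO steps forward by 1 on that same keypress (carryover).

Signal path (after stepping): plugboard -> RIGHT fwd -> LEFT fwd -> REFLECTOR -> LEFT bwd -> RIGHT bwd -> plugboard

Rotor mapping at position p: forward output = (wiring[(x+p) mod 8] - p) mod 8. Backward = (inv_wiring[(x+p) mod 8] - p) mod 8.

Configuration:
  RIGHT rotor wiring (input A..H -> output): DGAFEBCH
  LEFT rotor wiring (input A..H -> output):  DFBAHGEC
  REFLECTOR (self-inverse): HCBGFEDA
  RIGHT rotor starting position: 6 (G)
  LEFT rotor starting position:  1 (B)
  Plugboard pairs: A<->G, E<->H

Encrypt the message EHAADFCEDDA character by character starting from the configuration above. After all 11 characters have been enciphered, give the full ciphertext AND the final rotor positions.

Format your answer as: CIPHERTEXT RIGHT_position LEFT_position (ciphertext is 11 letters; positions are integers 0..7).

Char 1 ('E'): step: R->7, L=1; E->plug->H->R->D->L->G->refl->D->L'->F->R'->F->plug->F
Char 2 ('H'): step: R->0, L->2 (L advanced); H->plug->E->R->E->L->C->refl->B->L'->G->R'->B->plug->B
Char 3 ('A'): step: R->1, L=2; A->plug->G->R->G->L->B->refl->C->L'->E->R'->C->plug->C
Char 4 ('A'): step: R->2, L=2; A->plug->G->R->B->L->G->refl->D->L'->H->R'->D->plug->D
Char 5 ('D'): step: R->3, L=2; D->plug->D->R->H->L->D->refl->G->L'->B->R'->B->plug->B
Char 6 ('F'): step: R->4, L=2; F->plug->F->R->C->L->F->refl->E->L'->D->R'->D->plug->D
Char 7 ('C'): step: R->5, L=2; C->plug->C->R->C->L->F->refl->E->L'->D->R'->F->plug->F
Char 8 ('E'): step: R->6, L=2; E->plug->H->R->D->L->E->refl->F->L'->C->R'->E->plug->H
Char 9 ('D'): step: R->7, L=2; D->plug->D->R->B->L->G->refl->D->L'->H->R'->C->plug->C
Char 10 ('D'): step: R->0, L->3 (L advanced); D->plug->D->R->F->L->A->refl->H->L'->E->R'->E->plug->H
Char 11 ('A'): step: R->1, L=3; A->plug->G->R->G->L->C->refl->B->L'->D->R'->D->plug->D
Final: ciphertext=FBCDBDFHCHD, RIGHT=1, LEFT=3

Answer: FBCDBDFHCHD 1 3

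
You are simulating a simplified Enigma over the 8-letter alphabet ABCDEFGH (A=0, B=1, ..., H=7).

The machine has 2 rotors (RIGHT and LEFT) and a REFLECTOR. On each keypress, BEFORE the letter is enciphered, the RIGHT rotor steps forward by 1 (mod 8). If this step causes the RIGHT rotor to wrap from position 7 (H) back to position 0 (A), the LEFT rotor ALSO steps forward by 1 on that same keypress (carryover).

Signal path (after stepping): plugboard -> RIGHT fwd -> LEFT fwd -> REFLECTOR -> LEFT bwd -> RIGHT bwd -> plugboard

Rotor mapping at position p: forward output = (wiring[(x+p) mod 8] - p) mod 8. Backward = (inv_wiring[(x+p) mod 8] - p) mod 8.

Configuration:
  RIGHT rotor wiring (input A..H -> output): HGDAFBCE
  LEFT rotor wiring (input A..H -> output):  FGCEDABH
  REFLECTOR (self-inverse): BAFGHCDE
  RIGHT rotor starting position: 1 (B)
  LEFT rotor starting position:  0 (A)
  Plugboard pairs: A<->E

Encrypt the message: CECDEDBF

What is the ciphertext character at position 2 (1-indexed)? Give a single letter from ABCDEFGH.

Char 1 ('C'): step: R->2, L=0; C->plug->C->R->D->L->E->refl->H->L'->H->R'->D->plug->D
Char 2 ('E'): step: R->3, L=0; E->plug->A->R->F->L->A->refl->B->L'->G->R'->C->plug->C

C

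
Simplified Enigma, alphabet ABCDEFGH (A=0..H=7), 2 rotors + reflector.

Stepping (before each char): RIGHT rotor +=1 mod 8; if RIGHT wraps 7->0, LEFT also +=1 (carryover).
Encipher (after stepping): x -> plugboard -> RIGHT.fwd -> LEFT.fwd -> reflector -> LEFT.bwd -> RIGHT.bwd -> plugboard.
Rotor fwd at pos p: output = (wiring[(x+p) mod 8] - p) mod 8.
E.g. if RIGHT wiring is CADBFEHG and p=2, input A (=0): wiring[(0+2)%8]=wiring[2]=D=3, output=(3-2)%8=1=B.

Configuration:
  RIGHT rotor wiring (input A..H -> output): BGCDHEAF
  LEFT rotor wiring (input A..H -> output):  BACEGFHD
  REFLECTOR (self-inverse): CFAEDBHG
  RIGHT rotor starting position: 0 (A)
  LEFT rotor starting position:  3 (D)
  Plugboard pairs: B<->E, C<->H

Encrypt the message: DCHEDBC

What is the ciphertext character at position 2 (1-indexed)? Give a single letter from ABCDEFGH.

Char 1 ('D'): step: R->1, L=3; D->plug->D->R->G->L->F->refl->B->L'->A->R'->H->plug->C
Char 2 ('C'): step: R->2, L=3; C->plug->H->R->E->L->A->refl->C->L'->C->R'->D->plug->D

D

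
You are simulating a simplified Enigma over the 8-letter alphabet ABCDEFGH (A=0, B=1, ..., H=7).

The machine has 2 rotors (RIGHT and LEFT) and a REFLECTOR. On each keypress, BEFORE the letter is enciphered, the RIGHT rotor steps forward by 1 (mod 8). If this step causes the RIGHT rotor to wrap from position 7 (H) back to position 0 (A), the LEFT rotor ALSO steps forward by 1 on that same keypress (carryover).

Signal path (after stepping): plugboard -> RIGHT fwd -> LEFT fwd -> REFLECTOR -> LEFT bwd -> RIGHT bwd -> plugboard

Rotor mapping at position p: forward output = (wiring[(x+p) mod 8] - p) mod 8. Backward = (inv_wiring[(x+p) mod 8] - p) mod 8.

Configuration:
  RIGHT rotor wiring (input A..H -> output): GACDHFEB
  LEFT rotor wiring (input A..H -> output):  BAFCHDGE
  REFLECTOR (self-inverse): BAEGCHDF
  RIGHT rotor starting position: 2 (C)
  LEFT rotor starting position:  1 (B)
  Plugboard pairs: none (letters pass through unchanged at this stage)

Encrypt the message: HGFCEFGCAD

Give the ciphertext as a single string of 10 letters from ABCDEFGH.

Answer: CAAFCGAGHF

Derivation:
Char 1 ('H'): step: R->3, L=1; H->plug->H->R->H->L->A->refl->B->L'->C->R'->C->plug->C
Char 2 ('G'): step: R->4, L=1; G->plug->G->R->G->L->D->refl->G->L'->D->R'->A->plug->A
Char 3 ('F'): step: R->5, L=1; F->plug->F->R->F->L->F->refl->H->L'->A->R'->A->plug->A
Char 4 ('C'): step: R->6, L=1; C->plug->C->R->A->L->H->refl->F->L'->F->R'->F->plug->F
Char 5 ('E'): step: R->7, L=1; E->plug->E->R->E->L->C->refl->E->L'->B->R'->C->plug->C
Char 6 ('F'): step: R->0, L->2 (L advanced); F->plug->F->R->F->L->C->refl->E->L'->E->R'->G->plug->G
Char 7 ('G'): step: R->1, L=2; G->plug->G->R->A->L->D->refl->G->L'->H->R'->A->plug->A
Char 8 ('C'): step: R->2, L=2; C->plug->C->R->F->L->C->refl->E->L'->E->R'->G->plug->G
Char 9 ('A'): step: R->3, L=2; A->plug->A->R->A->L->D->refl->G->L'->H->R'->H->plug->H
Char 10 ('D'): step: R->4, L=2; D->plug->D->R->F->L->C->refl->E->L'->E->R'->F->plug->F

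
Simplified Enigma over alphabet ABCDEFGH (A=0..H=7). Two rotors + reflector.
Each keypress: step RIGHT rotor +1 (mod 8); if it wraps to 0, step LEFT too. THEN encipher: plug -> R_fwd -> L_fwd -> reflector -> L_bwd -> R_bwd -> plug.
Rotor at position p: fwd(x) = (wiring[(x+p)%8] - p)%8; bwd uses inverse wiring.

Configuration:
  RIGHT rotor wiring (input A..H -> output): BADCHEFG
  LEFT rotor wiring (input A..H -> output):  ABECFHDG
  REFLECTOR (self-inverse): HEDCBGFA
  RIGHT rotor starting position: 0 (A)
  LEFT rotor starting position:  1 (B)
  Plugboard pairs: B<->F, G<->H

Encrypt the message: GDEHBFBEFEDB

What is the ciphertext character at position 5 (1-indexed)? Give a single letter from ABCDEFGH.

Char 1 ('G'): step: R->1, L=1; G->plug->H->R->A->L->A->refl->H->L'->H->R'->A->plug->A
Char 2 ('D'): step: R->2, L=1; D->plug->D->R->C->L->B->refl->E->L'->D->R'->E->plug->E
Char 3 ('E'): step: R->3, L=1; E->plug->E->R->D->L->E->refl->B->L'->C->R'->D->plug->D
Char 4 ('H'): step: R->4, L=1; H->plug->G->R->H->L->H->refl->A->L'->A->R'->B->plug->F
Char 5 ('B'): step: R->5, L=1; B->plug->F->R->G->L->F->refl->G->L'->E->R'->D->plug->D

D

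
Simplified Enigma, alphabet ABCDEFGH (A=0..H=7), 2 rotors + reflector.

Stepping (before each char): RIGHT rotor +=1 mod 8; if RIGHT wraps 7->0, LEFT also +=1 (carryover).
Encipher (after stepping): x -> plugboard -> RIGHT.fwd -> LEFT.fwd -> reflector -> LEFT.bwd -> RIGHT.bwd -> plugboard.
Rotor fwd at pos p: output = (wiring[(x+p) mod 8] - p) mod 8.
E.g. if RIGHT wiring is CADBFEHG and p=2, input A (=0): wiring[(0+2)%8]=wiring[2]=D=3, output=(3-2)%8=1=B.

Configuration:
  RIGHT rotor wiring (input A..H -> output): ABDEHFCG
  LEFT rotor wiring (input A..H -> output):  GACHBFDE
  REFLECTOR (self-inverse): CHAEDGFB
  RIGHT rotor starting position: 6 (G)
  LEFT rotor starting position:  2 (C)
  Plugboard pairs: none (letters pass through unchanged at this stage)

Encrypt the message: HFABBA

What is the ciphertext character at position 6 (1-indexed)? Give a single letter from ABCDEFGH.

Char 1 ('H'): step: R->7, L=2; H->plug->H->R->D->L->D->refl->E->L'->G->R'->G->plug->G
Char 2 ('F'): step: R->0, L->3 (L advanced); F->plug->F->R->F->L->D->refl->E->L'->A->R'->A->plug->A
Char 3 ('A'): step: R->1, L=3; A->plug->A->R->A->L->E->refl->D->L'->F->R'->G->plug->G
Char 4 ('B'): step: R->2, L=3; B->plug->B->R->C->L->C->refl->A->L'->D->R'->D->plug->D
Char 5 ('B'): step: R->3, L=3; B->plug->B->R->E->L->B->refl->H->L'->H->R'->D->plug->D
Char 6 ('A'): step: R->4, L=3; A->plug->A->R->D->L->A->refl->C->L'->C->R'->D->plug->D

D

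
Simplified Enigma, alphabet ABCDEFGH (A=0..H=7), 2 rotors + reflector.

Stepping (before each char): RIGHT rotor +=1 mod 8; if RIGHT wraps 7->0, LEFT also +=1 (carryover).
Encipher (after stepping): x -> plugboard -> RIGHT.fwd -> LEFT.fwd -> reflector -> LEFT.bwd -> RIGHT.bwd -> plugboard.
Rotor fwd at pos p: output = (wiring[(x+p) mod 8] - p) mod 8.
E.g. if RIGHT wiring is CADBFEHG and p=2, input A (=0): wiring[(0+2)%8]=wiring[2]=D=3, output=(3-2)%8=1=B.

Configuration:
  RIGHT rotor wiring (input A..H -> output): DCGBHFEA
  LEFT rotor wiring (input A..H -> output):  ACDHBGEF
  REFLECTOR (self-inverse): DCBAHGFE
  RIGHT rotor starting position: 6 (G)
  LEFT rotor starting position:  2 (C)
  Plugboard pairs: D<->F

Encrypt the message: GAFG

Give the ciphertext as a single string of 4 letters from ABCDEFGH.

Char 1 ('G'): step: R->7, L=2; G->plug->G->R->G->L->G->refl->F->L'->B->R'->A->plug->A
Char 2 ('A'): step: R->0, L->3 (L advanced); A->plug->A->R->D->L->B->refl->C->L'->E->R'->G->plug->G
Char 3 ('F'): step: R->1, L=3; F->plug->D->R->G->L->H->refl->E->L'->A->R'->C->plug->C
Char 4 ('G'): step: R->2, L=3; G->plug->G->R->B->L->G->refl->F->L'->F->R'->C->plug->C

Answer: AGCC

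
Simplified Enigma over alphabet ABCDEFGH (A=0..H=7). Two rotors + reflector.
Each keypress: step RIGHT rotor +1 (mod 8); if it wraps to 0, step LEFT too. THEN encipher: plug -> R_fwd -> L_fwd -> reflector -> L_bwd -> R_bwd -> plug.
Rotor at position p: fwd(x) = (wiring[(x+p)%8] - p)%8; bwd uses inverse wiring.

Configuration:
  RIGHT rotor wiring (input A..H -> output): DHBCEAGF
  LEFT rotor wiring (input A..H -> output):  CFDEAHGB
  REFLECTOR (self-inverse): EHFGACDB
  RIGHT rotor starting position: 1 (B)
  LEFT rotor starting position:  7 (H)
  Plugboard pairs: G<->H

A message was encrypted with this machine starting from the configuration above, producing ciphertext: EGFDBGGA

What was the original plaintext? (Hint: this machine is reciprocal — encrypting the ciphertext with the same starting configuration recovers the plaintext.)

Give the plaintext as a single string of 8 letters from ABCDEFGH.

Char 1 ('E'): step: R->2, L=7; E->plug->E->R->E->L->F->refl->C->L'->A->R'->B->plug->B
Char 2 ('G'): step: R->3, L=7; G->plug->H->R->G->L->A->refl->E->L'->D->R'->D->plug->D
Char 3 ('F'): step: R->4, L=7; F->plug->F->R->D->L->E->refl->A->L'->G->R'->H->plug->G
Char 4 ('D'): step: R->5, L=7; D->plug->D->R->G->L->A->refl->E->L'->D->R'->A->plug->A
Char 5 ('B'): step: R->6, L=7; B->plug->B->R->H->L->H->refl->B->L'->F->R'->C->plug->C
Char 6 ('G'): step: R->7, L=7; G->plug->H->R->H->L->H->refl->B->L'->F->R'->F->plug->F
Char 7 ('G'): step: R->0, L->0 (L advanced); G->plug->H->R->F->L->H->refl->B->L'->H->R'->B->plug->B
Char 8 ('A'): step: R->1, L=0; A->plug->A->R->G->L->G->refl->D->L'->C->R'->H->plug->G

Answer: BDGACFBG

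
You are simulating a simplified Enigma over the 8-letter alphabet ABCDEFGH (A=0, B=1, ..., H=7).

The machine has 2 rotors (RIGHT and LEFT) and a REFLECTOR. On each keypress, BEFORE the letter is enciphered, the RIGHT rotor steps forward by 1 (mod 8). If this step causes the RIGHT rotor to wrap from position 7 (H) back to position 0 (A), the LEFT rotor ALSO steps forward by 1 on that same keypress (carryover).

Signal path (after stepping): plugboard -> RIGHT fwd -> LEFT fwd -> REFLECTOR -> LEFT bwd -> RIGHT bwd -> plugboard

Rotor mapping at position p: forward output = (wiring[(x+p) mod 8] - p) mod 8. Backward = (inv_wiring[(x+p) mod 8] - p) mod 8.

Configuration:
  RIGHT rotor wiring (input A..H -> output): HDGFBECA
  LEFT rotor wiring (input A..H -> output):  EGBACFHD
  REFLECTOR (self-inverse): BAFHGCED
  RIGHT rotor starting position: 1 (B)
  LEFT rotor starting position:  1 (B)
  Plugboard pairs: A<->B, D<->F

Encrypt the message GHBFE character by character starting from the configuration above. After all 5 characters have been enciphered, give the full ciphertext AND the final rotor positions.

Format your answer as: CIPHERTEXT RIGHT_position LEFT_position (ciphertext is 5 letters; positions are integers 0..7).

Char 1 ('G'): step: R->2, L=1; G->plug->G->R->F->L->G->refl->E->L'->E->R'->A->plug->B
Char 2 ('H'): step: R->3, L=1; H->plug->H->R->D->L->B->refl->A->L'->B->R'->C->plug->C
Char 3 ('B'): step: R->4, L=1; B->plug->A->R->F->L->G->refl->E->L'->E->R'->D->plug->F
Char 4 ('F'): step: R->5, L=1; F->plug->D->R->C->L->H->refl->D->L'->H->R'->A->plug->B
Char 5 ('E'): step: R->6, L=1; E->plug->E->R->A->L->F->refl->C->L'->G->R'->H->plug->H
Final: ciphertext=BCFBH, RIGHT=6, LEFT=1

Answer: BCFBH 6 1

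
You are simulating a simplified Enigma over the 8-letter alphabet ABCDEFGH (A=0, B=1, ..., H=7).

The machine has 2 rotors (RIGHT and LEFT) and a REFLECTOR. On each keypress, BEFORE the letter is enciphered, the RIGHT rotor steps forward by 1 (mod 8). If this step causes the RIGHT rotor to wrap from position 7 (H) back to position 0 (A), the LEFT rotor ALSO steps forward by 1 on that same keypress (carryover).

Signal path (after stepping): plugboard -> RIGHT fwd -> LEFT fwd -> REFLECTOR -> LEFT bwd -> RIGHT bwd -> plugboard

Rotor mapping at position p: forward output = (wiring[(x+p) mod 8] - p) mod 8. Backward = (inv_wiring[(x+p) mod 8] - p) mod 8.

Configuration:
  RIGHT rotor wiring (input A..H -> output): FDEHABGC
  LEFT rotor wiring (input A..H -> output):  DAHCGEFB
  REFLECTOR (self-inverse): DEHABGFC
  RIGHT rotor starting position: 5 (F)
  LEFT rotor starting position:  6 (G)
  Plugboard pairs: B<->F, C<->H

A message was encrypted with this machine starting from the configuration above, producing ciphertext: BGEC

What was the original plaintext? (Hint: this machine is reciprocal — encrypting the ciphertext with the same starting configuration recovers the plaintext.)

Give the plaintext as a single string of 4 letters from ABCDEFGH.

Char 1 ('B'): step: R->6, L=6; B->plug->F->R->B->L->D->refl->A->L'->G->R'->E->plug->E
Char 2 ('G'): step: R->7, L=6; G->plug->G->R->C->L->F->refl->G->L'->H->R'->H->plug->C
Char 3 ('E'): step: R->0, L->7 (L advanced); E->plug->E->R->A->L->C->refl->H->L'->F->R'->A->plug->A
Char 4 ('C'): step: R->1, L=7; C->plug->H->R->E->L->D->refl->A->L'->D->R'->B->plug->F

Answer: ECAF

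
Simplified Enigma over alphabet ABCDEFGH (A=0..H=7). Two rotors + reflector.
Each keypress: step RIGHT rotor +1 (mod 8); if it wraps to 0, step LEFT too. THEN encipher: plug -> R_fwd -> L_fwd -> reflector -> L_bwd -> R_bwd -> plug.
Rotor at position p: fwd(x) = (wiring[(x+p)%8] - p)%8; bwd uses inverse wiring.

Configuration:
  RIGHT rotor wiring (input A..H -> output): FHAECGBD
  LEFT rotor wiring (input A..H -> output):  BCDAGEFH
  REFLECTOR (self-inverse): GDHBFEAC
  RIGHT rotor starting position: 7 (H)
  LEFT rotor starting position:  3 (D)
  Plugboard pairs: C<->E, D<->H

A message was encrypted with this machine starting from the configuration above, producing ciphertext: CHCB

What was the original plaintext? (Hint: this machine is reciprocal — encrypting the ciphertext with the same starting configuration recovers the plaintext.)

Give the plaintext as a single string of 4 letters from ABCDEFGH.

Char 1 ('C'): step: R->0, L->4 (L advanced); C->plug->E->R->C->L->B->refl->D->L'->D->R'->H->plug->D
Char 2 ('H'): step: R->1, L=4; H->plug->D->R->B->L->A->refl->G->L'->F->R'->E->plug->C
Char 3 ('C'): step: R->2, L=4; C->plug->E->R->H->L->E->refl->F->L'->E->R'->D->plug->H
Char 4 ('B'): step: R->3, L=4; B->plug->B->R->H->L->E->refl->F->L'->E->R'->G->plug->G

Answer: DCHG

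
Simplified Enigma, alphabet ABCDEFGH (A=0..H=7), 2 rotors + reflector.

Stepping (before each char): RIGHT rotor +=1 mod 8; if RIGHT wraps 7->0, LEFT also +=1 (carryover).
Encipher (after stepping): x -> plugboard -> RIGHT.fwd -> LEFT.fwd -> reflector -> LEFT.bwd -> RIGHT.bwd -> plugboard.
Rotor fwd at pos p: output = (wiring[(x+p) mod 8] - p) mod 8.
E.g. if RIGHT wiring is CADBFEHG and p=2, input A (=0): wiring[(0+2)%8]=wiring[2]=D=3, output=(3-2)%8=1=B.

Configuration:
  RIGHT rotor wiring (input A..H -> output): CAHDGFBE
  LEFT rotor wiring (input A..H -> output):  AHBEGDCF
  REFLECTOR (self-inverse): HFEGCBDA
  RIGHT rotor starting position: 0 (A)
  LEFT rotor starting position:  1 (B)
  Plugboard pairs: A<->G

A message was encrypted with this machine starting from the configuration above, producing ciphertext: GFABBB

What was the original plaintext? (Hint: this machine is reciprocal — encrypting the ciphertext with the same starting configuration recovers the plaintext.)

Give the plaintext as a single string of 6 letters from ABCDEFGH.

Answer: HABHAC

Derivation:
Char 1 ('G'): step: R->1, L=1; G->plug->A->R->H->L->H->refl->A->L'->B->R'->H->plug->H
Char 2 ('F'): step: R->2, L=1; F->plug->F->R->C->L->D->refl->G->L'->A->R'->G->plug->A
Char 3 ('A'): step: R->3, L=1; A->plug->G->R->F->L->B->refl->F->L'->D->R'->B->plug->B
Char 4 ('B'): step: R->4, L=1; B->plug->B->R->B->L->A->refl->H->L'->H->R'->H->plug->H
Char 5 ('B'): step: R->5, L=1; B->plug->B->R->E->L->C->refl->E->L'->G->R'->G->plug->A
Char 6 ('B'): step: R->6, L=1; B->plug->B->R->G->L->E->refl->C->L'->E->R'->C->plug->C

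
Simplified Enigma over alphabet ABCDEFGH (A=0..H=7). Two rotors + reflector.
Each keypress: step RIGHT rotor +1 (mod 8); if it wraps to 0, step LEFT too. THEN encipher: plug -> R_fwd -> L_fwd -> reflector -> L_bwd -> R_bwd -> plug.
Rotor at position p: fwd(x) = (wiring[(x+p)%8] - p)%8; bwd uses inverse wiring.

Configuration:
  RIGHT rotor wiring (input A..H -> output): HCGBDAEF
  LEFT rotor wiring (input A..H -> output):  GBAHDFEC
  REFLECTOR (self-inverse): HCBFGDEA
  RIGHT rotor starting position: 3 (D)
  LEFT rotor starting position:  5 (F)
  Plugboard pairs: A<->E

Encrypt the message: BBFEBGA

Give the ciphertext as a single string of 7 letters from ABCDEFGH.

Char 1 ('B'): step: R->4, L=5; B->plug->B->R->E->L->E->refl->G->L'->H->R'->A->plug->E
Char 2 ('B'): step: R->5, L=5; B->plug->B->R->H->L->G->refl->E->L'->E->R'->G->plug->G
Char 3 ('F'): step: R->6, L=5; F->plug->F->R->D->L->B->refl->C->L'->G->R'->A->plug->E
Char 4 ('E'): step: R->7, L=5; E->plug->A->R->G->L->C->refl->B->L'->D->R'->C->plug->C
Char 5 ('B'): step: R->0, L->6 (L advanced); B->plug->B->R->C->L->A->refl->H->L'->H->R'->A->plug->E
Char 6 ('G'): step: R->1, L=6; G->plug->G->R->E->L->C->refl->B->L'->F->R'->B->plug->B
Char 7 ('A'): step: R->2, L=6; A->plug->E->R->C->L->A->refl->H->L'->H->R'->B->plug->B

Answer: EGECEBB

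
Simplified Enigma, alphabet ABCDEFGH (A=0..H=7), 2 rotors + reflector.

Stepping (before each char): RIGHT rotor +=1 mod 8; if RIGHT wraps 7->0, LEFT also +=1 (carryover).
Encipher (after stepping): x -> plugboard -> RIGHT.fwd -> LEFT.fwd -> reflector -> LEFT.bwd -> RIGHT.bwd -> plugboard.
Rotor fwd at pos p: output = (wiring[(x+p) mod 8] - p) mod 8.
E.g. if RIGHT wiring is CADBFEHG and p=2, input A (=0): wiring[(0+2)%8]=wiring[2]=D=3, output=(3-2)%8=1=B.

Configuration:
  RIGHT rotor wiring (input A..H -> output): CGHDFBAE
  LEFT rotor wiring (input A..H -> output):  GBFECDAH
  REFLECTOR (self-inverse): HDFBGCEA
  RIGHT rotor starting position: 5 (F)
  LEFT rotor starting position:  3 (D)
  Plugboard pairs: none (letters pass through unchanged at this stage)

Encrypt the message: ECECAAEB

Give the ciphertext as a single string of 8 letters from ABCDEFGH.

Char 1 ('E'): step: R->6, L=3; E->plug->E->R->B->L->H->refl->A->L'->C->R'->A->plug->A
Char 2 ('C'): step: R->7, L=3; C->plug->C->R->H->L->C->refl->F->L'->D->R'->B->plug->B
Char 3 ('E'): step: R->0, L->4 (L advanced); E->plug->E->R->F->L->F->refl->C->L'->E->R'->H->plug->H
Char 4 ('C'): step: R->1, L=4; C->plug->C->R->C->L->E->refl->G->L'->A->R'->E->plug->E
Char 5 ('A'): step: R->2, L=4; A->plug->A->R->F->L->F->refl->C->L'->E->R'->H->plug->H
Char 6 ('A'): step: R->3, L=4; A->plug->A->R->A->L->G->refl->E->L'->C->R'->B->plug->B
Char 7 ('E'): step: R->4, L=4; E->plug->E->R->G->L->B->refl->D->L'->D->R'->G->plug->G
Char 8 ('B'): step: R->5, L=4; B->plug->B->R->D->L->D->refl->B->L'->G->R'->G->plug->G

Answer: ABHEHBGG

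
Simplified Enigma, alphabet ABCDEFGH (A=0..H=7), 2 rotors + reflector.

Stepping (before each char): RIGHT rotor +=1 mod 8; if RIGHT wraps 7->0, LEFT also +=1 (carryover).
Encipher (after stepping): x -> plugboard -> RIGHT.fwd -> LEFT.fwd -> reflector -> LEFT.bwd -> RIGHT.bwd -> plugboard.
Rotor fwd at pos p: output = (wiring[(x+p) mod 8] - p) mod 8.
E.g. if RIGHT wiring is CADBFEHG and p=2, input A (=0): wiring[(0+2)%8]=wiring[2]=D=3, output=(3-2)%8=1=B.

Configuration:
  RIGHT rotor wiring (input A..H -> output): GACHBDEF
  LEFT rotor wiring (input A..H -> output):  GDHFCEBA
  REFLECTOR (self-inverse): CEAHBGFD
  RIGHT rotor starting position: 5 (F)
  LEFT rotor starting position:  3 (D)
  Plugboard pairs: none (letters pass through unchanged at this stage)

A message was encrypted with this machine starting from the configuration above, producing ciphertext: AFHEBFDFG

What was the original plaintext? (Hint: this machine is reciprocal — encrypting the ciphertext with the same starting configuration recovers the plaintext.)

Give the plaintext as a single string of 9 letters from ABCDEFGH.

Answer: CBADHHFAB

Derivation:
Char 1 ('A'): step: R->6, L=3; A->plug->A->R->G->L->A->refl->C->L'->A->R'->C->plug->C
Char 2 ('F'): step: R->7, L=3; F->plug->F->R->C->L->B->refl->E->L'->H->R'->B->plug->B
Char 3 ('H'): step: R->0, L->4 (L advanced); H->plug->H->R->F->L->H->refl->D->L'->G->R'->A->plug->A
Char 4 ('E'): step: R->1, L=4; E->plug->E->R->C->L->F->refl->G->L'->A->R'->D->plug->D
Char 5 ('B'): step: R->2, L=4; B->plug->B->R->F->L->H->refl->D->L'->G->R'->H->plug->H
Char 6 ('F'): step: R->3, L=4; F->plug->F->R->D->L->E->refl->B->L'->H->R'->H->plug->H
Char 7 ('D'): step: R->4, L=4; D->plug->D->R->B->L->A->refl->C->L'->E->R'->F->plug->F
Char 8 ('F'): step: R->5, L=4; F->plug->F->R->F->L->H->refl->D->L'->G->R'->A->plug->A
Char 9 ('G'): step: R->6, L=4; G->plug->G->R->D->L->E->refl->B->L'->H->R'->B->plug->B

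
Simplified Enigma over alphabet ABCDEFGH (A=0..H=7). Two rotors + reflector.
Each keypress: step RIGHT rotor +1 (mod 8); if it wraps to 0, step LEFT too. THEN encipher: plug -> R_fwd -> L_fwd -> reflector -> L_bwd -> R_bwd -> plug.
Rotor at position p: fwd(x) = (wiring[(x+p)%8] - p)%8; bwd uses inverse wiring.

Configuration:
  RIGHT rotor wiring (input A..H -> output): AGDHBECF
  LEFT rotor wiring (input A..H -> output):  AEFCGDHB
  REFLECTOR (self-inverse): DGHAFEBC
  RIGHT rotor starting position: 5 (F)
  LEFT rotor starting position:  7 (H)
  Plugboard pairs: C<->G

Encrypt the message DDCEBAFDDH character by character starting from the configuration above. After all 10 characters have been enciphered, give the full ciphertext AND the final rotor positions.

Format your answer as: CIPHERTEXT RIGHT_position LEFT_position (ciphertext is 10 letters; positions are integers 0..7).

Answer: EGEGEDDFEA 7 0

Derivation:
Char 1 ('D'): step: R->6, L=7; D->plug->D->R->A->L->C->refl->H->L'->F->R'->E->plug->E
Char 2 ('D'): step: R->7, L=7; D->plug->D->R->E->L->D->refl->A->L'->H->R'->C->plug->G
Char 3 ('C'): step: R->0, L->0 (L advanced); C->plug->G->R->C->L->F->refl->E->L'->B->R'->E->plug->E
Char 4 ('E'): step: R->1, L=0; E->plug->E->R->D->L->C->refl->H->L'->G->R'->C->plug->G
Char 5 ('B'): step: R->2, L=0; B->plug->B->R->F->L->D->refl->A->L'->A->R'->E->plug->E
Char 6 ('A'): step: R->3, L=0; A->plug->A->R->E->L->G->refl->B->L'->H->R'->D->plug->D
Char 7 ('F'): step: R->4, L=0; F->plug->F->R->C->L->F->refl->E->L'->B->R'->D->plug->D
Char 8 ('D'): step: R->5, L=0; D->plug->D->R->D->L->C->refl->H->L'->G->R'->F->plug->F
Char 9 ('D'): step: R->6, L=0; D->plug->D->R->A->L->A->refl->D->L'->F->R'->E->plug->E
Char 10 ('H'): step: R->7, L=0; H->plug->H->R->D->L->C->refl->H->L'->G->R'->A->plug->A
Final: ciphertext=EGEGEDDFEA, RIGHT=7, LEFT=0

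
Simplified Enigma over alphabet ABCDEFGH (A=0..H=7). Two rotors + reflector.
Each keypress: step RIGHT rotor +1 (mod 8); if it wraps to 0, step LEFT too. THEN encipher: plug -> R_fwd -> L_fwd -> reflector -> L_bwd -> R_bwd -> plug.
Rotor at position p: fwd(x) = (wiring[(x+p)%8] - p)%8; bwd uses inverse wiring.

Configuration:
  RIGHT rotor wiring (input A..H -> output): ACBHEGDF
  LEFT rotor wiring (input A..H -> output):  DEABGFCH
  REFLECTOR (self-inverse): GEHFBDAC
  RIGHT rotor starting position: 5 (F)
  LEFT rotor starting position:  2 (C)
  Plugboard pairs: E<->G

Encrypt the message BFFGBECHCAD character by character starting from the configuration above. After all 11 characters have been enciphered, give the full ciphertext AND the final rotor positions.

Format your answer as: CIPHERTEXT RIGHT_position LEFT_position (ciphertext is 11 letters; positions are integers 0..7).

Answer: FCGBHBDAGHE 0 4

Derivation:
Char 1 ('B'): step: R->6, L=2; B->plug->B->R->H->L->C->refl->H->L'->B->R'->F->plug->F
Char 2 ('F'): step: R->7, L=2; F->plug->F->R->F->L->F->refl->D->L'->D->R'->C->plug->C
Char 3 ('F'): step: R->0, L->3 (L advanced); F->plug->F->R->G->L->B->refl->E->L'->E->R'->E->plug->G
Char 4 ('G'): step: R->1, L=3; G->plug->E->R->F->L->A->refl->G->L'->A->R'->B->plug->B
Char 5 ('B'): step: R->2, L=3; B->plug->B->R->F->L->A->refl->G->L'->A->R'->H->plug->H
Char 6 ('E'): step: R->3, L=3; E->plug->G->R->H->L->F->refl->D->L'->B->R'->B->plug->B
Char 7 ('C'): step: R->4, L=3; C->plug->C->R->H->L->F->refl->D->L'->B->R'->D->plug->D
Char 8 ('H'): step: R->5, L=3; H->plug->H->R->H->L->F->refl->D->L'->B->R'->A->plug->A
Char 9 ('C'): step: R->6, L=3; C->plug->C->R->C->L->C->refl->H->L'->D->R'->E->plug->G
Char 10 ('A'): step: R->7, L=3; A->plug->A->R->G->L->B->refl->E->L'->E->R'->H->plug->H
Char 11 ('D'): step: R->0, L->4 (L advanced); D->plug->D->R->H->L->F->refl->D->L'->D->R'->G->plug->E
Final: ciphertext=FCGBHBDAGHE, RIGHT=0, LEFT=4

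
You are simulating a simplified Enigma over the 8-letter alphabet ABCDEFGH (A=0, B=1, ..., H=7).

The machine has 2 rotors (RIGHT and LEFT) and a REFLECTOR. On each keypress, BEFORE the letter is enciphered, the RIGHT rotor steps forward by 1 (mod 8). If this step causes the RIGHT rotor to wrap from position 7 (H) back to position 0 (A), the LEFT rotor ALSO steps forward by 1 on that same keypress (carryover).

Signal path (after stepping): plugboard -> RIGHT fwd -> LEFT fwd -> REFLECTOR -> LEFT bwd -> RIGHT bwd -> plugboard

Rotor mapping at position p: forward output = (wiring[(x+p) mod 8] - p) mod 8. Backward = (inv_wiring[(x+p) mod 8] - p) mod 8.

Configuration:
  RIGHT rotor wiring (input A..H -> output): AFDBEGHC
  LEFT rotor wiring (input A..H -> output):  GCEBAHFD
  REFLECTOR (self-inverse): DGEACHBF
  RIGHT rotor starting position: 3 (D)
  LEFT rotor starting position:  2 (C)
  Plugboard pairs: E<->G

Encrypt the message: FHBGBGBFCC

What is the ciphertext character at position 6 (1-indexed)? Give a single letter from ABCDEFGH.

Char 1 ('F'): step: R->4, L=2; F->plug->F->R->B->L->H->refl->F->L'->D->R'->C->plug->C
Char 2 ('H'): step: R->5, L=2; H->plug->H->R->H->L->A->refl->D->L'->E->R'->G->plug->E
Char 3 ('B'): step: R->6, L=2; B->plug->B->R->E->L->D->refl->A->L'->H->R'->D->plug->D
Char 4 ('G'): step: R->7, L=2; G->plug->E->R->C->L->G->refl->B->L'->F->R'->F->plug->F
Char 5 ('B'): step: R->0, L->3 (L advanced); B->plug->B->R->F->L->D->refl->A->L'->E->R'->E->plug->G
Char 6 ('G'): step: R->1, L=3; G->plug->E->R->F->L->D->refl->A->L'->E->R'->A->plug->A

A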